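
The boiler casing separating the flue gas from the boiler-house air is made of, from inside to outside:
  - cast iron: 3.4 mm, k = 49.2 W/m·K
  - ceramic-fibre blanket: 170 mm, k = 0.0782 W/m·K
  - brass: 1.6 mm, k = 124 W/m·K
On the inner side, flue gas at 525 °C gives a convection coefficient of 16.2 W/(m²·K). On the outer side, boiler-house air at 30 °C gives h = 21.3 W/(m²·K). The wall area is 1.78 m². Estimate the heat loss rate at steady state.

Q ≈ 386 W

Thermal resistances in series:
R_inner film = 1/(h_i·A) = 1/(16.2×1.78) = 0.03468 K/W
R_cast iron = L/(kA) = 0.0034/(49.2×1.78) = 3.882×10^-5 K/W
R_ceramic-fibre blanket = L/(kA) = 0.17/(0.0782×1.78) = 1.221 K/W
R_brass = L/(kA) = 0.0016/(124×1.78) = 7.249×10^-6 K/W
R_outer film = 1/(h_o·A) = 1/(21.3×1.78) = 0.02638 K/W
R_total = 1.282 K/W
Q = ΔT / R_total = 495 / 1.282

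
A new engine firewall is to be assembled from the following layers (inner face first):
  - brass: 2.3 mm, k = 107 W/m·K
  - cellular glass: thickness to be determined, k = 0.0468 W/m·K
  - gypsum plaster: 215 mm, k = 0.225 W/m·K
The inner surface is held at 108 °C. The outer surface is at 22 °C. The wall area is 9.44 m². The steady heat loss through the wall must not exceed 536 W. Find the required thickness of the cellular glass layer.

L ≈ 26.2 mm

Treating each layer as a thermal resistance in series:
R_brass = L/(kA) = 0.0023/(107×9.44) = 2.277×10^-6 K/W
R_gypsum plaster = L/(kA) = 0.215/(0.225×9.44) = 0.1012 K/W
Sum of the known resistances R_other = 0.1012 K/W
Required total resistance R_tot = ΔT/Q_allow = 86/536 = 0.1604 K/W
R_cellular glass = R_tot − R_other = 0.05922 K/W
L = R·k·A = 0.05922×0.0468×9.44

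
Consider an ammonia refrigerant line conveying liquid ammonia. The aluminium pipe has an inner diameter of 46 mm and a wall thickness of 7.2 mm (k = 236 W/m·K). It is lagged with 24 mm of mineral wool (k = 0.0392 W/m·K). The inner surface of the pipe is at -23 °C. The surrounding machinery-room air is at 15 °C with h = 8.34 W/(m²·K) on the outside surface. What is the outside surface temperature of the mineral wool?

T ≈ 10.1 °C

Radial resistances (cylindrical: R_cond = ln(r_o/r_i)/(2πkL), R_conv = 1/(h·2πrL)):
R_aluminium pipe wall = ln(30.2/23)/(2π×236×1) = 1.837×10^-4 K/W
R_mineral wool = ln(54.2/30.2)/(2π×0.0392×1) = 2.374 K/W
R_outer film = 1/(h_o·2πr_oL) = 1/(8.34×2π×0.0542×1) = 0.3521 K/W
R_total = 2.727 K/W
Q = ΔT/R_total = 38/2.727
Q = 13.9 W/m
T_interface = T_inner + Q·ΣR(inner→interface) = -23 + 13.9×2.375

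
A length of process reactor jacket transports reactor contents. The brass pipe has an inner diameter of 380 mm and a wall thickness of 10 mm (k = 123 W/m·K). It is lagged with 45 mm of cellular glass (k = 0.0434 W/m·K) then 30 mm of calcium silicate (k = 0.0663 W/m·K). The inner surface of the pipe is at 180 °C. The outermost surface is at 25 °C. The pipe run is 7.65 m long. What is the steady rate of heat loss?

Per-layer cylindrical resistances, series-summed:
R_brass pipe wall = ln(200/190)/(2π×123×7.65) = 8.676×10^-6 K/W
R_cellular glass = ln(245/200)/(2π×0.0434×7.65) = 0.09728 K/W
R_calcium silicate = ln(275/245)/(2π×0.0663×7.65) = 0.03625 K/W
R_total = 0.1335 K/W
Q = ΔT/R_total = 155/0.1335

Q ≈ 1160 W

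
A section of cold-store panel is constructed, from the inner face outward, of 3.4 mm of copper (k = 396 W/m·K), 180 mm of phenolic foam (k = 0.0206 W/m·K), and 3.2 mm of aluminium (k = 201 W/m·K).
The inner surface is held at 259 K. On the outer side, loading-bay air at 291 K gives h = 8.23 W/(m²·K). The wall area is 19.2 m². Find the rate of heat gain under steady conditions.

Q ≈ 69.4 W

Treating each layer as a thermal resistance in series:
R_copper = L/(kA) = 0.0034/(396×19.2) = 4.472×10^-7 K/W
R_phenolic foam = L/(kA) = 0.18/(0.0206×19.2) = 0.4551 K/W
R_aluminium = L/(kA) = 0.0032/(201×19.2) = 8.292×10^-7 K/W
R_outer film = 1/(h_o·A) = 1/(8.23×19.2) = 0.006328 K/W
R_total = 0.4614 K/W
Q = ΔT / R_total = 32 / 0.4614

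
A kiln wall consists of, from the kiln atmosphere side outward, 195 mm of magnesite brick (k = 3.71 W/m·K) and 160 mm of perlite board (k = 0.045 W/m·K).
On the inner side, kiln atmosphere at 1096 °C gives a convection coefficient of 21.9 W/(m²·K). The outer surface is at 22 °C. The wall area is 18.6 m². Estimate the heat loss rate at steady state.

Q ≈ 5470 W

Using the resistance-network approach (series):
R_inner film = 1/(h_i·A) = 1/(21.9×18.6) = 0.002455 K/W
R_magnesite brick = L/(kA) = 0.195/(3.71×18.6) = 0.002826 K/W
R_perlite board = L/(kA) = 0.16/(0.045×18.6) = 0.1912 K/W
R_total = 0.1964 K/W
Q = ΔT / R_total = 1074 / 0.1964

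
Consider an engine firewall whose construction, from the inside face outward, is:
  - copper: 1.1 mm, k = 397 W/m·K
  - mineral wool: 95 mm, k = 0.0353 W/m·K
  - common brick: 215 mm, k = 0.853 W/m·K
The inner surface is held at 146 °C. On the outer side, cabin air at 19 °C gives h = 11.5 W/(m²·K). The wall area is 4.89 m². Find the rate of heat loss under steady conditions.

Using the resistance-network approach (series):
R_copper = L/(kA) = 0.0011/(397×4.89) = 5.666×10^-7 K/W
R_mineral wool = L/(kA) = 0.095/(0.0353×4.89) = 0.5504 K/W
R_common brick = L/(kA) = 0.215/(0.853×4.89) = 0.05154 K/W
R_outer film = 1/(h_o·A) = 1/(11.5×4.89) = 0.01778 K/W
R_total = 0.6197 K/W
Q = ΔT / R_total = 127 / 0.6197

Q ≈ 205 W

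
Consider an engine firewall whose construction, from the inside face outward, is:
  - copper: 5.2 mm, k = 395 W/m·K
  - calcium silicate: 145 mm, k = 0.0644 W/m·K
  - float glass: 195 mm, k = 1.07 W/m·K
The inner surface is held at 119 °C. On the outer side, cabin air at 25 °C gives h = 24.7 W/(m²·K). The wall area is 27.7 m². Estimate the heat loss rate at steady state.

Q ≈ 1050 W

Treating each layer as a thermal resistance in series:
R_copper = L/(kA) = 0.0052/(395×27.7) = 4.753×10^-7 K/W
R_calcium silicate = L/(kA) = 0.145/(0.0644×27.7) = 0.08128 K/W
R_float glass = L/(kA) = 0.195/(1.07×27.7) = 0.006579 K/W
R_outer film = 1/(h_o·A) = 1/(24.7×27.7) = 0.001462 K/W
R_total = 0.08932 K/W
Q = ΔT / R_total = 94 / 0.08932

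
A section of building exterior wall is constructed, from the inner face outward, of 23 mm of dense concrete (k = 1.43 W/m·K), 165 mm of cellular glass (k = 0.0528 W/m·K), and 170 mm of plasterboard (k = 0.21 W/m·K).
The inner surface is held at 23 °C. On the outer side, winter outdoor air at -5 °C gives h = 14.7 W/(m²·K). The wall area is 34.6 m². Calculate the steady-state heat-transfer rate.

Thermal resistances in series:
R_dense concrete = L/(kA) = 0.023/(1.43×34.6) = 4.649×10^-4 K/W
R_cellular glass = L/(kA) = 0.165/(0.0528×34.6) = 0.09032 K/W
R_plasterboard = L/(kA) = 0.17/(0.21×34.6) = 0.0234 K/W
R_outer film = 1/(h_o·A) = 1/(14.7×34.6) = 0.001966 K/W
R_total = 0.1161 K/W
Q = ΔT / R_total = 28 / 0.1161

Q ≈ 241 W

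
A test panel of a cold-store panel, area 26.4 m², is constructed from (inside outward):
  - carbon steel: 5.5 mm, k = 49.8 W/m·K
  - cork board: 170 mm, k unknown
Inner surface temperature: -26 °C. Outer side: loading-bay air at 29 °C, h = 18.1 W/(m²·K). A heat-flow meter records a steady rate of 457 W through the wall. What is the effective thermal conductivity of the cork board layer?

Model the wall as resistances in series:
R_carbon steel = L/(kA) = 0.0055/(49.8×26.4) = 4.183×10^-6 K/W
R_outer film = 1/(h_o·A) = 1/(18.1×26.4) = 0.002093 K/W
Sum of known resistances R_other = 0.002097 K/W
Total R = ΔT/Q = 55/457 = 0.1204 K/W
R_cork board = R_total − R_other = 0.1183 K/W
k = L/(R·A) = 0.17/(0.1183×26.4)

k ≈ 0.0545 W/(m·K)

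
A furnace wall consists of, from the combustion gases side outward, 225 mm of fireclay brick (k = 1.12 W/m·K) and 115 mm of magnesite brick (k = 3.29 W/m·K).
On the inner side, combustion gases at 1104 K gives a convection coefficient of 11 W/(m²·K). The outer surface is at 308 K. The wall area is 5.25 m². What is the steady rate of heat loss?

Using the resistance-network approach (series):
R_inner film = 1/(h_i·A) = 1/(11×5.25) = 0.01732 K/W
R_fireclay brick = L/(kA) = 0.225/(1.12×5.25) = 0.03827 K/W
R_magnesite brick = L/(kA) = 0.115/(3.29×5.25) = 0.006658 K/W
R_total = 0.06224 K/W
Q = ΔT / R_total = 796 / 0.06224

Q ≈ 12800 W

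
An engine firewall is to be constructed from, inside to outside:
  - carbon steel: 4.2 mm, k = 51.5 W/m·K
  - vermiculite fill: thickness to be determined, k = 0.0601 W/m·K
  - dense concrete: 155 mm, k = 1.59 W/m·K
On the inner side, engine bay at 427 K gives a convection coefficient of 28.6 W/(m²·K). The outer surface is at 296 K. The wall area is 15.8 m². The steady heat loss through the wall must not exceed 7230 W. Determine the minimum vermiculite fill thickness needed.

L ≈ 9.24 mm

Using the resistance-network approach (series):
R_inner film = 1/(h_i·A) = 1/(28.6×15.8) = 0.002213 K/W
R_carbon steel = L/(kA) = 0.0042/(51.5×15.8) = 5.162×10^-6 K/W
R_dense concrete = L/(kA) = 0.155/(1.59×15.8) = 0.00617 K/W
Sum of the known resistances R_other = 0.008388 K/W
Required total resistance R_tot = ΔT/Q_allow = 131/7230 = 0.01812 K/W
R_vermiculite fill = R_tot − R_other = 0.009731 K/W
L = R·k·A = 0.009731×0.0601×15.8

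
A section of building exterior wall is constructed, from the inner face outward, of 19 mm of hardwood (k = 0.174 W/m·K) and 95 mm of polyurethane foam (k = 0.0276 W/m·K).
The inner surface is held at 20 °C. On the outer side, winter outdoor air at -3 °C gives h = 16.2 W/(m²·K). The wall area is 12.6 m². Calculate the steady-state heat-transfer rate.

Using the resistance-network approach (series):
R_hardwood = L/(kA) = 0.019/(0.174×12.6) = 0.008666 K/W
R_polyurethane foam = L/(kA) = 0.095/(0.0276×12.6) = 0.2732 K/W
R_outer film = 1/(h_o·A) = 1/(16.2×12.6) = 0.004899 K/W
R_total = 0.2867 K/W
Q = ΔT / R_total = 23 / 0.2867

Q ≈ 80.2 W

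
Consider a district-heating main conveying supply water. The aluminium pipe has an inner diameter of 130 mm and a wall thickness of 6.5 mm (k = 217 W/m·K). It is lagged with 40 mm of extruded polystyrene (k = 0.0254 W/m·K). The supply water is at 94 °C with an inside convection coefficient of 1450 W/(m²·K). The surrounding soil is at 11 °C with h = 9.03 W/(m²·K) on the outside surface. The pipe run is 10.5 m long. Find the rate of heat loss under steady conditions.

Per-layer cylindrical resistances, series-summed:
R_inner film = 1/(h_i·2πr₁L) = 1/(1450×2π×0.065×10.5) = 1.608×10^-4 K/W
R_aluminium pipe wall = ln(71.5/65)/(2π×217×10.5) = 6.657×10^-6 K/W
R_extruded polystyrene = ln(111.5/71.5)/(2π×0.0254×10.5) = 0.2652 K/W
R_outer film = 1/(h_o·2πr_oL) = 1/(9.03×2π×0.1115×10.5) = 0.01505 K/W
R_total = 0.2804 K/W
Q = ΔT/R_total = 83/0.2804

Q ≈ 296 W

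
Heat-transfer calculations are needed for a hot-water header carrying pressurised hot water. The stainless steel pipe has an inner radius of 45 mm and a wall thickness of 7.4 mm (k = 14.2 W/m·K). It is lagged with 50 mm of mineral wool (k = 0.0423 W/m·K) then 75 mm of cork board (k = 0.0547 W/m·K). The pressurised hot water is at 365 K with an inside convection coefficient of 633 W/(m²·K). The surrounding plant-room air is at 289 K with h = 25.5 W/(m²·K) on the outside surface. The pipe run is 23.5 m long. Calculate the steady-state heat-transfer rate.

Radial resistances (cylindrical: R_cond = ln(r_o/r_i)/(2πkL), R_conv = 1/(h·2πrL)):
R_inner film = 1/(h_i·2πr₁L) = 1/(633×2π×0.045×23.5) = 2.378×10^-4 K/W
R_stainless steel pipe wall = ln(52.4/45)/(2π×14.2×23.5) = 7.261×10^-5 K/W
R_mineral wool = ln(102.4/52.4)/(2π×0.0423×23.5) = 0.1073 K/W
R_cork board = ln(177.4/102.4)/(2π×0.0547×23.5) = 0.06804 K/W
R_outer film = 1/(h_o·2πr_oL) = 1/(25.5×2π×0.1774×23.5) = 0.001497 K/W
R_total = 0.1771 K/W
Q = ΔT/R_total = 76/0.1771

Q ≈ 429 W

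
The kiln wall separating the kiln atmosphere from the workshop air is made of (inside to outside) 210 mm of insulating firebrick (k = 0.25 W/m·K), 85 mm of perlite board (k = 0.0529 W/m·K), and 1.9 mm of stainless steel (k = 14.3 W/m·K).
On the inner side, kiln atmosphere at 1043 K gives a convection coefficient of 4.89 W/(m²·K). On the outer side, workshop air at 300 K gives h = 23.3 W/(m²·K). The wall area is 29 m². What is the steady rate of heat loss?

Thermal resistances in series:
R_inner film = 1/(h_i·A) = 1/(4.89×29) = 0.007052 K/W
R_insulating firebrick = L/(kA) = 0.21/(0.25×29) = 0.02897 K/W
R_perlite board = L/(kA) = 0.085/(0.0529×29) = 0.05541 K/W
R_stainless steel = L/(kA) = 0.0019/(14.3×29) = 4.582×10^-6 K/W
R_outer film = 1/(h_o·A) = 1/(23.3×29) = 0.00148 K/W
R_total = 0.09291 K/W
Q = ΔT / R_total = 743 / 0.09291

Q ≈ 8000 W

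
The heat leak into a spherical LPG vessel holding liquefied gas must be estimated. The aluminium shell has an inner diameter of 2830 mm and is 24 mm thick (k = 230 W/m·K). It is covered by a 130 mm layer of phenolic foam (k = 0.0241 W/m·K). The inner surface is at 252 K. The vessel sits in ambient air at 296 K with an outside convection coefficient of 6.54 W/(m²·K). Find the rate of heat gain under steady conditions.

Q ≈ 226 W

Each spherical layer contributes R = (1/r_i − 1/r_o)/(4πk):
R_aluminium shell = (1/1.415 − 1/1.439)/(4π×230) = 4.078×10^-6 K/W
R_phenolic foam = (1/1.439 − 1/1.569)/(4π×0.0241) = 0.1901 K/W
R_outer film = 1/(h·4πr_o²) = 1/(6.54×4π×1.569²) = 0.004943 K/W
R_total = 0.1951 K/W
Q = ΔT/R_total = 44/0.1951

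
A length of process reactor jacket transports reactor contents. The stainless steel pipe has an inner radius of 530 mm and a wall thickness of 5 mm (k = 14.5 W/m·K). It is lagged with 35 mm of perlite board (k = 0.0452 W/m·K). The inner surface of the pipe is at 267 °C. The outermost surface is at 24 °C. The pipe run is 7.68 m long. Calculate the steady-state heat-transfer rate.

Cylindrical conduction, so R = ln(r₂/r₁)/(2πkL) per layer, in series:
R_stainless steel pipe wall = ln(535/530)/(2π×14.5×7.68) = 1.342×10^-5 K/W
R_perlite board = ln(570/535)/(2π×0.0452×7.68) = 0.02905 K/W
R_total = 0.02907 K/W
Q = ΔT/R_total = 243/0.02907

Q ≈ 8360 W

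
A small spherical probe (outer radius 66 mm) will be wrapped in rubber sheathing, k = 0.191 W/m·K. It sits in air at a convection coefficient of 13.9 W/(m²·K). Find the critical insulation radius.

For a sphere r_cr = 2k/h = 2×0.191/13.9
r_cr = 27.5 mm; since the bare radius (66 mm) is above r_cr, any added insulation will reduce heat loss.

r_cr ≈ 27.5 mm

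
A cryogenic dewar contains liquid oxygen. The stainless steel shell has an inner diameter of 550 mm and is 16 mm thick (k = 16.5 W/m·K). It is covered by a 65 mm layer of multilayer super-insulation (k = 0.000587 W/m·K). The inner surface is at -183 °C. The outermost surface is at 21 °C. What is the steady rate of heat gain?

Radial (spherical) resistances in series:
R_stainless steel shell = (1/0.275 − 1/0.291)/(4π×16.5) = 9.643×10^-4 K/W
R_multilayer super-insulation = (1/0.291 − 1/0.356)/(4π×0.000587) = 85.06 K/W
R_total = 85.06 K/W
Q = ΔT/R_total = 204/85.06

Q ≈ 2.4 W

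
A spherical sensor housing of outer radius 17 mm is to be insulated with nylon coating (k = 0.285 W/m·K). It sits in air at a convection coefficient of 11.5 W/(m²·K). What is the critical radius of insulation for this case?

r_cr ≈ 49.6 mm

For a sphere r_cr = 2k/h = 2×0.285/11.5
r_cr = 49.6 mm; since the bare radius (17 mm) is below r_cr, adding a thin layer of insulation will *increase* heat loss.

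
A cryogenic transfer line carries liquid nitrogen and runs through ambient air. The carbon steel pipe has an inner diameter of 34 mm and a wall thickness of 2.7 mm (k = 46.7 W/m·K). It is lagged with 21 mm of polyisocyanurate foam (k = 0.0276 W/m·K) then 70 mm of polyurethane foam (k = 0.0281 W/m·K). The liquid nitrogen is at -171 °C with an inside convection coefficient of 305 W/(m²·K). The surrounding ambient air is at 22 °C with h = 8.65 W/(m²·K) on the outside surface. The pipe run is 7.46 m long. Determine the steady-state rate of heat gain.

Q ≈ 143 W

Treating each annulus and film as a series resistance:
R_inner film = 1/(h_i·2πr₁L) = 1/(305×2π×0.017×7.46) = 0.004115 K/W
R_carbon steel pipe wall = ln(19.7/17)/(2π×46.7×7.46) = 6.734×10^-5 K/W
R_polyisocyanurate foam = ln(40.7/19.7)/(2π×0.0276×7.46) = 0.5609 K/W
R_polyurethane foam = ln(110.7/40.7)/(2π×0.0281×7.46) = 0.7597 K/W
R_outer film = 1/(h_o·2πr_oL) = 1/(8.65×2π×0.1107×7.46) = 0.02228 K/W
R_total = 1.347 K/W
Q = ΔT/R_total = 193/1.347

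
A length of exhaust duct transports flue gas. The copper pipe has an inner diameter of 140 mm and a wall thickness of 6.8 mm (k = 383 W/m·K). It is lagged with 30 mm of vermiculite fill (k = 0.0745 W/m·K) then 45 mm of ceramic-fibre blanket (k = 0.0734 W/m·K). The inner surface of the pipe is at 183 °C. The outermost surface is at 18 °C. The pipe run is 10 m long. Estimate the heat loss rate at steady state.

Q ≈ 1120 W

Treating each annulus and film as a series resistance:
R_copper pipe wall = ln(76.8/70)/(2π×383×10) = 3.853×10^-6 K/W
R_vermiculite fill = ln(106.8/76.8)/(2π×0.0745×10) = 0.07045 K/W
R_ceramic-fibre blanket = ln(151.8/106.8)/(2π×0.0734×10) = 0.07624 K/W
R_total = 0.1467 K/W
Q = ΔT/R_total = 165/0.1467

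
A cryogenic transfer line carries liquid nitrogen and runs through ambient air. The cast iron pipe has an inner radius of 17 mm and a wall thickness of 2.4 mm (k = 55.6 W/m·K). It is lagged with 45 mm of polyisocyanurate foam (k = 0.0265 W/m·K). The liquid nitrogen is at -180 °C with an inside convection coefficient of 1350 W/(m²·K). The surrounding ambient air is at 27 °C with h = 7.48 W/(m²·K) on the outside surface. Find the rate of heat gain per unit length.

Per-layer cylindrical resistances, series-summed:
R_inner film = 1/(h_i·2πr₁L) = 1/(1350×2π×0.017×1) = 0.006935 K/W
R_cast iron pipe wall = ln(19.4/17)/(2π×55.6×1) = 3.78×10^-4 K/W
R_polyisocyanurate foam = ln(64.4/19.4)/(2π×0.0265×1) = 7.206 K/W
R_outer film = 1/(h_o·2πr_oL) = 1/(7.48×2π×0.0644×1) = 0.3304 K/W
R_total = 7.544 K/W
Q = ΔT/R_total = 207/7.544

q′ ≈ 27.4 W/m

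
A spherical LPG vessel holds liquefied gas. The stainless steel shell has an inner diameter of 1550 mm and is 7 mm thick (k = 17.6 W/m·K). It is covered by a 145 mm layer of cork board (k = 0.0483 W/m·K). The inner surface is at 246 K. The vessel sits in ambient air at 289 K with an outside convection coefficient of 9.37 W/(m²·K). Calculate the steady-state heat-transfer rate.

For a spherical shell R = (1/r₁ − 1/r₂)/(4πk); film R = 1/(h·4πr²). In series:
R_stainless steel shell = (1/0.775 − 1/0.782)/(4π×17.6) = 5.222×10^-5 K/W
R_cork board = (1/0.782 − 1/0.927)/(4π×0.0483) = 0.3296 K/W
R_outer film = 1/(h·4πr_o²) = 1/(9.37×4π×0.927²) = 0.009883 K/W
R_total = 0.3395 K/W
Q = ΔT/R_total = 43/0.3395

Q ≈ 127 W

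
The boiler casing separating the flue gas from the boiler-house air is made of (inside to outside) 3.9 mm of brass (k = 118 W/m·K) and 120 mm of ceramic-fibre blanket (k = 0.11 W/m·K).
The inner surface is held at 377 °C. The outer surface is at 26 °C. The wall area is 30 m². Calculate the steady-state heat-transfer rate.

Q ≈ 9650 W

Model the wall as resistances in series:
R_brass = L/(kA) = 0.0039/(118×30) = 1.102×10^-6 K/W
R_ceramic-fibre blanket = L/(kA) = 0.12/(0.11×30) = 0.03636 K/W
R_total = 0.03636 K/W
Q = ΔT / R_total = 351 / 0.03636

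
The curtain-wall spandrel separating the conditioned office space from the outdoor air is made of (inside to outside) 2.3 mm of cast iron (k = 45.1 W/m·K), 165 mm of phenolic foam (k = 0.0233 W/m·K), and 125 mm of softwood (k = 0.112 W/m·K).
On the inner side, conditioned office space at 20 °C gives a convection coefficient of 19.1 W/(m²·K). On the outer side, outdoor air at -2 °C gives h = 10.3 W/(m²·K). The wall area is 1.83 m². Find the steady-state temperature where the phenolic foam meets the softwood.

T ≈ 1.2 °C

Treating each layer as a thermal resistance in series:
R_inner film = 1/(h_i·A) = 1/(19.1×1.83) = 0.02861 K/W
R_cast iron = L/(kA) = 0.0023/(45.1×1.83) = 2.787×10^-5 K/W
R_phenolic foam = L/(kA) = 0.165/(0.0233×1.83) = 3.87 K/W
R_softwood = L/(kA) = 0.125/(0.112×1.83) = 0.6099 K/W
R_outer film = 1/(h_o·A) = 1/(10.3×1.83) = 0.05305 K/W
R_total = 4.561 K/W;  Q = ΔT/R_total = 22/4.561 = 4.823 W
T_interface = T_inner − Q·ΣR(inner→interface) = 20 − 4.82×3.898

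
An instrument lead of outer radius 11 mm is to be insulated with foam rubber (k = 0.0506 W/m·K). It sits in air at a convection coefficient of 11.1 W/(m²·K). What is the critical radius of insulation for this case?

r_cr ≈ 4.56 mm

For a cylinder r_cr = k/h = 0.0506/11.1
r_cr = 4.56 mm; since the bare radius (11 mm) is above r_cr, any added insulation will reduce heat loss.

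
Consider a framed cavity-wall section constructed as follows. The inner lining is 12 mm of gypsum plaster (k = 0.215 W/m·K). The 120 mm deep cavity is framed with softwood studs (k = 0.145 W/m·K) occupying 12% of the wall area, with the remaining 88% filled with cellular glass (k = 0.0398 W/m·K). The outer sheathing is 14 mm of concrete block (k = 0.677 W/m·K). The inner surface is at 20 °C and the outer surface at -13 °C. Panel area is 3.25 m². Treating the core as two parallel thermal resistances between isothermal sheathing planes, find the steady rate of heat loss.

Sheathing layers in series; stud and cavity paths in parallel between them.
R_inner = 0.012/(0.215×3.25) = 0.01717 K/W
R_stud  = 0.12/(0.145×0.12×3.25) = 2.122 K/W
R_cav   = 0.12/(0.0398×0.88×3.25) = 1.054 K/W
1/R_core = 1/R_stud + 1/R_cav → R_core = 0.7043 K/W
R_outer = 0.014/(0.677×3.25) = 0.006363 K/W
R_total = 0.7279 K/W
Q = ΔT/R_total = 33/0.7279

Q ≈ 45.3 W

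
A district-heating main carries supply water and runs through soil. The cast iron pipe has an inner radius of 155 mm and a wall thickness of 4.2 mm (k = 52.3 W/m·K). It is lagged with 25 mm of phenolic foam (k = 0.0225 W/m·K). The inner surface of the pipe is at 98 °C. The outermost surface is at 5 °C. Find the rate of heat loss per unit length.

Cylindrical conduction, so R = ln(r₂/r₁)/(2πkL) per layer, in series:
R_cast iron pipe wall = ln(159.2/155)/(2π×52.3×1) = 8.136×10^-5 K/W
R_phenolic foam = ln(184.2/159.2)/(2π×0.0225×1) = 1.032 K/W
R_total = 1.032 K/W
Q = ΔT/R_total = 93/1.032

q′ ≈ 90.1 W/m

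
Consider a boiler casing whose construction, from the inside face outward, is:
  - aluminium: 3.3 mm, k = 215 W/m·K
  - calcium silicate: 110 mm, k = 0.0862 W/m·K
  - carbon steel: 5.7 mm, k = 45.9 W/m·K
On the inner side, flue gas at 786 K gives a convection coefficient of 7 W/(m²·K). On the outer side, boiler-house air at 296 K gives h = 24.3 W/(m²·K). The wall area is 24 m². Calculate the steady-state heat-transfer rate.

Series thermal resistances:
R_inner film = 1/(h_i·A) = 1/(7×24) = 0.005952 K/W
R_aluminium = L/(kA) = 0.0033/(215×24) = 6.395×10^-7 K/W
R_calcium silicate = L/(kA) = 0.11/(0.0862×24) = 0.05317 K/W
R_carbon steel = L/(kA) = 0.0057/(45.9×24) = 5.174×10^-6 K/W
R_outer film = 1/(h_o·A) = 1/(24.3×24) = 0.001715 K/W
R_total = 0.06084 K/W
Q = ΔT / R_total = 490 / 0.06084

Q ≈ 8050 W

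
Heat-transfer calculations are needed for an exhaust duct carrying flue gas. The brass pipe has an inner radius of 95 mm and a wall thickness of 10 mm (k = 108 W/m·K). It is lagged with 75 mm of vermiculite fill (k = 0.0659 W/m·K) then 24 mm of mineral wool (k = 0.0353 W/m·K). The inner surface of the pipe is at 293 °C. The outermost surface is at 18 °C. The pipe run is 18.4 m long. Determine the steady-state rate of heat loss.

Q ≈ 2710 W

Per-layer cylindrical resistances, series-summed:
R_brass pipe wall = ln(105/95)/(2π×108×18.4) = 8.016×10^-6 K/W
R_vermiculite fill = ln(180/105)/(2π×0.0659×18.4) = 0.07075 K/W
R_mineral wool = ln(204/180)/(2π×0.0353×18.4) = 0.03067 K/W
R_total = 0.1014 K/W
Q = ΔT/R_total = 275/0.1014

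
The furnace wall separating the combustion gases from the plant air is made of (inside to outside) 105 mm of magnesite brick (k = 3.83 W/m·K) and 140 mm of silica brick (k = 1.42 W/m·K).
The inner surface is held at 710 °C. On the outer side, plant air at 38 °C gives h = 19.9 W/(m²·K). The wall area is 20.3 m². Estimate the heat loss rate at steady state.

Q ≈ 77400 W

Treating each layer as a thermal resistance in series:
R_magnesite brick = L/(kA) = 0.105/(3.83×20.3) = 0.00135 K/W
R_silica brick = L/(kA) = 0.14/(1.42×20.3) = 0.004857 K/W
R_outer film = 1/(h_o·A) = 1/(19.9×20.3) = 0.002475 K/W
R_total = 0.008683 K/W
Q = ΔT / R_total = 672 / 0.008683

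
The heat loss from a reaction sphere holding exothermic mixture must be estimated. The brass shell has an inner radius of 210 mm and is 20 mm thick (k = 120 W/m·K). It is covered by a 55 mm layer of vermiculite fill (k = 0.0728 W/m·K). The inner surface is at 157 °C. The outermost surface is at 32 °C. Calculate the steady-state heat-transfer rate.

Q ≈ 136 W

Radial (spherical) resistances in series:
R_brass shell = (1/0.21 − 1/0.23)/(4π×120) = 2.746×10^-4 K/W
R_vermiculite fill = (1/0.23 − 1/0.285)/(4π×0.0728) = 0.9172 K/W
R_total = 0.9174 K/W
Q = ΔT/R_total = 125/0.9174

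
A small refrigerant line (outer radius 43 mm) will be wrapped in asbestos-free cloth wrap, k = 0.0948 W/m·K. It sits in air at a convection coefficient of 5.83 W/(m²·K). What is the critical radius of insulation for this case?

r_cr ≈ 16.3 mm

For a cylinder r_cr = k/h = 0.0948/5.83
r_cr = 16.3 mm; since the bare radius (43 mm) is above r_cr, any added insulation will reduce heat loss.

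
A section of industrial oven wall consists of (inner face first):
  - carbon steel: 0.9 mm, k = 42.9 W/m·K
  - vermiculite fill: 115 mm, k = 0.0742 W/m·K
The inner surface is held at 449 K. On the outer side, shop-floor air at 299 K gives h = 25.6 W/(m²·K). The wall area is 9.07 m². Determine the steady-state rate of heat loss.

Model the wall as resistances in series:
R_carbon steel = L/(kA) = 0.0009/(42.9×9.07) = 2.313×10^-6 K/W
R_vermiculite fill = L/(kA) = 0.115/(0.0742×9.07) = 0.1709 K/W
R_outer film = 1/(h_o·A) = 1/(25.6×9.07) = 0.004307 K/W
R_total = 0.1752 K/W
Q = ΔT / R_total = 150 / 0.1752

Q ≈ 856 W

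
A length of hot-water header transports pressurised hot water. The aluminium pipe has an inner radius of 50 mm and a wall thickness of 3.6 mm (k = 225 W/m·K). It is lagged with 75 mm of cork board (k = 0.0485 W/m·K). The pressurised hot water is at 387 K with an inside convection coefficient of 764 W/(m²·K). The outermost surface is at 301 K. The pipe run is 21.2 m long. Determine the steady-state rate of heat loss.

Cylindrical conduction, so R = ln(r₂/r₁)/(2πkL) per layer, in series:
R_inner film = 1/(h_i·2πr₁L) = 1/(764×2π×0.05×21.2) = 1.965×10^-4 K/W
R_aluminium pipe wall = ln(53.6/50)/(2π×225×21.2) = 2.32×10^-6 K/W
R_cork board = ln(128.6/53.6)/(2π×0.0485×21.2) = 0.1355 K/W
R_total = 0.1357 K/W
Q = ΔT/R_total = 86/0.1357

Q ≈ 634 W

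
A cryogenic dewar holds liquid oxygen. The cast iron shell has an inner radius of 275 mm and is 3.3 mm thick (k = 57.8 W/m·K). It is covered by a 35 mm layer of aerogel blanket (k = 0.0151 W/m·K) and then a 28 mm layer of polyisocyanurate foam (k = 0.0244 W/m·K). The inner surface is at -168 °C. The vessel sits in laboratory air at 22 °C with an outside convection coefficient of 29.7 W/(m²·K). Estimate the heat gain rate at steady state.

Radial (spherical) resistances in series:
R_cast iron shell = (1/0.275 − 1/0.2783)/(4π×57.8) = 5.936×10^-5 K/W
R_aerogel blanket = (1/0.2783 − 1/0.3133)/(4π×0.0151) = 2.115 K/W
R_polyisocyanurate foam = (1/0.3133 − 1/0.3413)/(4π×0.0244) = 0.854 K/W
R_outer film = 1/(h·4πr_o²) = 1/(29.7×4π×0.3413²) = 0.023 K/W
R_total = 2.993 K/W
Q = ΔT/R_total = 190/2.993

Q ≈ 63.5 W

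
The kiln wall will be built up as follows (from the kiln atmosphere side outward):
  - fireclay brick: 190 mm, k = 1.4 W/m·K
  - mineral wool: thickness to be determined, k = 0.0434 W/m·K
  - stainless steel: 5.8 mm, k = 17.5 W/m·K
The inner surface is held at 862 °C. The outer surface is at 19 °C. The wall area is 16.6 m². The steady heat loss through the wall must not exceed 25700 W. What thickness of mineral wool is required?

Using the resistance-network approach (series):
R_fireclay brick = L/(kA) = 0.19/(1.4×16.6) = 0.008176 K/W
R_stainless steel = L/(kA) = 0.0058/(17.5×16.6) = 1.997×10^-5 K/W
Sum of the known resistances R_other = 0.008196 K/W
Required total resistance R_tot = ΔT/Q_allow = 843/25700 = 0.0328 K/W
R_mineral wool = R_tot − R_other = 0.02461 K/W
L = R·k·A = 0.02461×0.0434×16.6

L ≈ 17.7 mm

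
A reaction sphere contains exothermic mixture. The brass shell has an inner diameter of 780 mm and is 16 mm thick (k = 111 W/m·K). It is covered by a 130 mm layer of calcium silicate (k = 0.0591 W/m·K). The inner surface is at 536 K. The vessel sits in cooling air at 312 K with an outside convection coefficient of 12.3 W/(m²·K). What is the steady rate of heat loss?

Each spherical layer contributes R = (1/r_i − 1/r_o)/(4πk):
R_brass shell = (1/0.39 − 1/0.406)/(4π×111) = 7.244×10^-5 K/W
R_calcium silicate = (1/0.406 − 1/0.536)/(4π×0.0591) = 0.8044 K/W
R_outer film = 1/(h·4πr_o²) = 1/(12.3×4π×0.536²) = 0.02252 K/W
R_total = 0.827 K/W
Q = ΔT/R_total = 224/0.827

Q ≈ 271 W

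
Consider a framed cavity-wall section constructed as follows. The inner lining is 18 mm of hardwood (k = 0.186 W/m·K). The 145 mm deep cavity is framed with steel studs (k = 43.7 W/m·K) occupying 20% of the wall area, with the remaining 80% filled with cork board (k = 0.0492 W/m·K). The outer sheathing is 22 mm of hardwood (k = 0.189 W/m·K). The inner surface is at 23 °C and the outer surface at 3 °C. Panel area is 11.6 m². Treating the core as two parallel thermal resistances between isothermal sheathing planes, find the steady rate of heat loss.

Sheathing layers in series; stud and cavity paths in parallel between them.
R_inner = 0.018/(0.186×11.6) = 0.008343 K/W
R_stud  = 0.145/(43.7×0.2×11.6) = 0.00143 K/W
R_cav   = 0.145/(0.0492×0.8×11.6) = 0.3176 K/W
1/R_core = 1/R_stud + 1/R_cav → R_core = 0.001424 K/W
R_outer = 0.022/(0.189×11.6) = 0.01003 K/W
R_total = 0.0198 K/W
Q = ΔT/R_total = 20/0.0198

Q ≈ 1010 W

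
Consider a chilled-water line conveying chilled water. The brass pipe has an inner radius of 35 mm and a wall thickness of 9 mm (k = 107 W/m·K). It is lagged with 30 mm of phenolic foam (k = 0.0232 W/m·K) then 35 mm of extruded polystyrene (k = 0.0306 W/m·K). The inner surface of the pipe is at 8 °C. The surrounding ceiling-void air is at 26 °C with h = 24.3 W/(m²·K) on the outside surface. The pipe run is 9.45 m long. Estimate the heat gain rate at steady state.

Per-layer cylindrical resistances, series-summed:
R_brass pipe wall = ln(44/35)/(2π×107×9.45) = 3.602×10^-5 K/W
R_phenolic foam = ln(74/44)/(2π×0.0232×9.45) = 0.3774 K/W
R_extruded polystyrene = ln(109/74)/(2π×0.0306×9.45) = 0.2132 K/W
R_outer film = 1/(h_o·2πr_oL) = 1/(24.3×2π×0.109×9.45) = 0.006359 K/W
R_total = 0.5969 K/W
Q = ΔT/R_total = 18/0.5969

Q ≈ 30.2 W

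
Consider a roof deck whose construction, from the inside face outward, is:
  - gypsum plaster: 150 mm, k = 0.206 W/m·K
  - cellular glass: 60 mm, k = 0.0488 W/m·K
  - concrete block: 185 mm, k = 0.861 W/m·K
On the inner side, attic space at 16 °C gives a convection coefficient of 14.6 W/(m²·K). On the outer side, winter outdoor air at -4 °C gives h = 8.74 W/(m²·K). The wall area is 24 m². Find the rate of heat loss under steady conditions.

Thermal resistances in series:
R_inner film = 1/(h_i·A) = 1/(14.6×24) = 0.002854 K/W
R_gypsum plaster = L/(kA) = 0.15/(0.206×24) = 0.03034 K/W
R_cellular glass = L/(kA) = 0.06/(0.0488×24) = 0.05123 K/W
R_concrete block = L/(kA) = 0.185/(0.861×24) = 0.008953 K/W
R_outer film = 1/(h_o·A) = 1/(8.74×24) = 0.004767 K/W
R_total = 0.09814 K/W
Q = ΔT / R_total = 20 / 0.09814

Q ≈ 204 W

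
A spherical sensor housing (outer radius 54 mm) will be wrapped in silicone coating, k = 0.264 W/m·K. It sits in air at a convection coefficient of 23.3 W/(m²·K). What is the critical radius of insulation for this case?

r_cr ≈ 22.7 mm

For a sphere r_cr = 2k/h = 2×0.264/23.3
r_cr = 22.7 mm; since the bare radius (54 mm) is above r_cr, any added insulation will reduce heat loss.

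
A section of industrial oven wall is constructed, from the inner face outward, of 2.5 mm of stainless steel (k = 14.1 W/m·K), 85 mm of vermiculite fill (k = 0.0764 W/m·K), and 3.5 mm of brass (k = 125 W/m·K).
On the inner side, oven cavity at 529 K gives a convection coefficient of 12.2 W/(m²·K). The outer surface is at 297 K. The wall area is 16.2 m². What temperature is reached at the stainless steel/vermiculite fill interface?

Series thermal resistances:
R_inner film = 1/(h_i·A) = 1/(12.2×16.2) = 0.00506 K/W
R_stainless steel = L/(kA) = 0.0025/(14.1×16.2) = 1.094×10^-5 K/W
R_vermiculite fill = L/(kA) = 0.085/(0.0764×16.2) = 0.06868 K/W
R_brass = L/(kA) = 0.0035/(125×16.2) = 1.728×10^-6 K/W
R_total = 0.07375 K/W;  Q = ΔT/R_total = 232/0.07375 = 3146 W
T_interface = T_inner − Q·ΣR(inner→interface) = 529 − 3150×0.005071

T ≈ 513 K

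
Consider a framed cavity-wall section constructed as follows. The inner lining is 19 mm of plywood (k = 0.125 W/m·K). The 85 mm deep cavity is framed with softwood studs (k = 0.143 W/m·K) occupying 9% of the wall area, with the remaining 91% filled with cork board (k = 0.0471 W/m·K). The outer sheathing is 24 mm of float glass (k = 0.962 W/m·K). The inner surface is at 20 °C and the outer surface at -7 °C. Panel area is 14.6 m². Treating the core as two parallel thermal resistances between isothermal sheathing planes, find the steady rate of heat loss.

Sheathing layers in series; stud and cavity paths in parallel between them.
R_inner = 0.019/(0.125×14.6) = 0.01041 K/W
R_stud  = 0.085/(0.143×0.09×14.6) = 0.4524 K/W
R_cav   = 0.085/(0.0471×0.91×14.6) = 0.1358 K/W
1/R_core = 1/R_stud + 1/R_cav → R_core = 0.1045 K/W
R_outer = 0.024/(0.962×14.6) = 0.001709 K/W
R_total = 0.1166 K/W
Q = ΔT/R_total = 27/0.1166

Q ≈ 232 W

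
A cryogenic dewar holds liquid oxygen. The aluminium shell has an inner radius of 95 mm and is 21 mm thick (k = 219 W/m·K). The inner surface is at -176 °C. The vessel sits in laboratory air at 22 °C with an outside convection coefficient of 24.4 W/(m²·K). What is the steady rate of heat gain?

Q ≈ 815 W

For a spherical shell R = (1/r₁ − 1/r₂)/(4πk); film R = 1/(h·4πr²). In series:
R_aluminium shell = (1/0.095 − 1/0.116)/(4π×219) = 6.924×10^-4 K/W
R_outer film = 1/(h·4πr_o²) = 1/(24.4×4π×0.116²) = 0.2424 K/W
R_total = 0.2431 K/W
Q = ΔT/R_total = 198/0.2431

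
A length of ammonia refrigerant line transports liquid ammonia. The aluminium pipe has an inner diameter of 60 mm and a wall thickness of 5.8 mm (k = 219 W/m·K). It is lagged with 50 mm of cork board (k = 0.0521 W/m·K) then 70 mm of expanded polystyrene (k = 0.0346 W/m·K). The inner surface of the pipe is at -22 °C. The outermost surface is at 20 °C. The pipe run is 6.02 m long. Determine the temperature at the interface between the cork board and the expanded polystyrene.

Radial resistances (cylindrical: R_cond = ln(r_o/r_i)/(2πkL), R_conv = 1/(h·2πrL)):
R_aluminium pipe wall = ln(35.8/30)/(2π×219×6.02) = 2.134×10^-5 K/W
R_cork board = ln(85.8/35.8)/(2π×0.0521×6.02) = 0.4435 K/W
R_expanded polystyrene = ln(155.8/85.8)/(2π×0.0346×6.02) = 0.4558 K/W
R_total = 0.8994 K/W
Q = ΔT/R_total = 42/0.8994
Q = 46.7 W
T_interface = T_inner + Q·ΣR(inner→interface) = -22 + 46.7×0.4436

T ≈ -1.29 °C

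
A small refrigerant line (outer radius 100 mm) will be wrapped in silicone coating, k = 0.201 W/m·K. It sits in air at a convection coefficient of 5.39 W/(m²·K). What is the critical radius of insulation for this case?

r_cr ≈ 37.3 mm

For a cylinder r_cr = k/h = 0.201/5.39
r_cr = 37.3 mm; since the bare radius (100 mm) is above r_cr, any added insulation will reduce heat loss.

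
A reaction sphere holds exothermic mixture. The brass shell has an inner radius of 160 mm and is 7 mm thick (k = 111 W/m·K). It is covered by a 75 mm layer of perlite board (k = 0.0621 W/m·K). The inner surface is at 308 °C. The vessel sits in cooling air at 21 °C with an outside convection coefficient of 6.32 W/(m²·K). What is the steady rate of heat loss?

For a spherical shell R = (1/r₁ − 1/r₂)/(4πk); film R = 1/(h·4πr²). In series:
R_brass shell = (1/0.16 − 1/0.167)/(4π×111) = 1.878×10^-4 K/W
R_perlite board = (1/0.167 − 1/0.242)/(4π×0.0621) = 2.378 K/W
R_outer film = 1/(h·4πr_o²) = 1/(6.32×4π×0.242²) = 0.215 K/W
R_total = 2.593 K/W
Q = ΔT/R_total = 287/2.593

Q ≈ 111 W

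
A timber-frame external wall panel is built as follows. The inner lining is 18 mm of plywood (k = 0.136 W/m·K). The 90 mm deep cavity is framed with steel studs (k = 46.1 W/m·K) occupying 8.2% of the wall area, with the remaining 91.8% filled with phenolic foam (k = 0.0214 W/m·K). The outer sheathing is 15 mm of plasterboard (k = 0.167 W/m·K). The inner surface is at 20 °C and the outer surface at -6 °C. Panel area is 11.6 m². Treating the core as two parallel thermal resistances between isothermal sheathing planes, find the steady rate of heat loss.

Q ≈ 1230 W

Sheathing layers in series; stud and cavity paths in parallel between them.
R_inner = 0.018/(0.136×11.6) = 0.01141 K/W
R_stud  = 0.09/(46.1×0.082×11.6) = 0.002052 K/W
R_cav   = 0.09/(0.0214×0.918×11.6) = 0.3949 K/W
1/R_core = 1/R_stud + 1/R_cav → R_core = 0.002042 K/W
R_outer = 0.015/(0.167×11.6) = 0.007743 K/W
R_total = 0.02119 K/W
Q = ΔT/R_total = 26/0.02119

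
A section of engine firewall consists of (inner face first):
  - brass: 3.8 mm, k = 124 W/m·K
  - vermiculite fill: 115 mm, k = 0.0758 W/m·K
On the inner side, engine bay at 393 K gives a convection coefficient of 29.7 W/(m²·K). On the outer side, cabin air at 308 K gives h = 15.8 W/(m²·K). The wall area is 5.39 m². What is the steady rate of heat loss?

Treating each layer as a thermal resistance in series:
R_inner film = 1/(h_i·A) = 1/(29.7×5.39) = 0.006247 K/W
R_brass = L/(kA) = 0.0038/(124×5.39) = 5.686×10^-6 K/W
R_vermiculite fill = L/(kA) = 0.115/(0.0758×5.39) = 0.2815 K/W
R_outer film = 1/(h_o·A) = 1/(15.8×5.39) = 0.01174 K/W
R_total = 0.2995 K/W
Q = ΔT / R_total = 85 / 0.2995

Q ≈ 284 W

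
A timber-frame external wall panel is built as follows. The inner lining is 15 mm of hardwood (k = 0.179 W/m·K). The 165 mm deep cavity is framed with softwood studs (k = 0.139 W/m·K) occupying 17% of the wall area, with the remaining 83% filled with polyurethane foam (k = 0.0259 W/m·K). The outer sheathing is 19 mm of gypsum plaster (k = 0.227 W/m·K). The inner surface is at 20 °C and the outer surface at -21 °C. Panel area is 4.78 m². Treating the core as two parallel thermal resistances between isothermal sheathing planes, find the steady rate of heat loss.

Sheathing layers in series; stud and cavity paths in parallel between them.
R_inner = 0.015/(0.179×4.78) = 0.01753 K/W
R_stud  = 0.165/(0.139×0.17×4.78) = 1.461 K/W
R_cav   = 0.165/(0.0259×0.83×4.78) = 1.606 K/W
1/R_core = 1/R_stud + 1/R_cav → R_core = 0.7649 K/W
R_outer = 0.019/(0.227×4.78) = 0.01751 K/W
R_total = 0.8 K/W
Q = ΔT/R_total = 41/0.8

Q ≈ 51.3 W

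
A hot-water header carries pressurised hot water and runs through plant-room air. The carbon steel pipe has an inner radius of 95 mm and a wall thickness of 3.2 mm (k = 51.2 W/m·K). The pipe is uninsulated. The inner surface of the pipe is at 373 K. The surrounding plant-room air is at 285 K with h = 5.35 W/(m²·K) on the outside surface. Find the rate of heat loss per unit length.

q′ ≈ 290 W/m

Radial resistances (cylindrical: R_cond = ln(r_o/r_i)/(2πkL), R_conv = 1/(h·2πrL)):
R_carbon steel pipe wall = ln(98.2/95)/(2π×51.2×1) = 1.03×10^-4 K/W
R_outer film = 1/(h_o·2πr_oL) = 1/(5.35×2π×0.0982×1) = 0.3029 K/W
R_total = 0.303 K/W
Q = ΔT/R_total = 88/0.303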